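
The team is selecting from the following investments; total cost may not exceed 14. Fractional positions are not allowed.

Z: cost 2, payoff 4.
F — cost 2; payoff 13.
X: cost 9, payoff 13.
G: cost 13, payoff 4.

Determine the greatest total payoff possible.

30

Take Z, F, and X: cost 2 + 2 + 9 = 13 ≤ 14, payoff 4 + 13 + 13 = 30.
No other feasible combination does better.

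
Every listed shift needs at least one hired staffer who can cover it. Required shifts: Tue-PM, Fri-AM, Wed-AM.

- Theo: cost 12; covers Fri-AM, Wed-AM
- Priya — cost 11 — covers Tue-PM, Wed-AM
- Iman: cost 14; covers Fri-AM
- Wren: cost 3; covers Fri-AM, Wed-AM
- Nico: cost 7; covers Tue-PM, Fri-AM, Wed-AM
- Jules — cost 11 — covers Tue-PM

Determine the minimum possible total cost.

The greedy cost-per-new-shift heuristic would pick Wren and Nico for 10, but a cheaper cover exists.
Nico alone covers Tue-PM, Fri-AM, Wed-AM — every shift.
Total cost: 7.
No cover costs less than 7.

7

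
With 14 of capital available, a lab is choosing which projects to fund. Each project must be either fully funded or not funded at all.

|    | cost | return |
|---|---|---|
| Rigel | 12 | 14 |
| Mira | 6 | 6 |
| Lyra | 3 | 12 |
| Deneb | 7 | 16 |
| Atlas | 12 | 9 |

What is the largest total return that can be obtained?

Allowing fractional choices, the relaxed optimum would be about 32.7, but projects are indivisible.
Mira + Lyra: cost 6 + 3 = 9 ≤ 14, return 6 + 12 = 18.
Mira + Deneb: cost 6 + 7 = 13 ≤ 14, return 6 + 16 = 22.
Lyra + Deneb: cost 3 + 7 = 10 ≤ 14, return 12 + 16 = 28.
Best is Lyra and Deneb with total return 28.

28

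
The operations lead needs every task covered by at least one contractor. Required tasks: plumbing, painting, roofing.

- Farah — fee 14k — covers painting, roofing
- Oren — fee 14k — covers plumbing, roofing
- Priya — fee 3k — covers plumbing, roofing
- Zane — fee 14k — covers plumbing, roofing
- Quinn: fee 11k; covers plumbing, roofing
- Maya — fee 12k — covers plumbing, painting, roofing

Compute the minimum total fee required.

The greedy cost-per-new-task heuristic would pick Priya and Maya for 15, but a cheaper cover exists.
Maya alone covers plumbing, painting, roofing — every task.
Total fee: 12.
No cover costs less than 12.

12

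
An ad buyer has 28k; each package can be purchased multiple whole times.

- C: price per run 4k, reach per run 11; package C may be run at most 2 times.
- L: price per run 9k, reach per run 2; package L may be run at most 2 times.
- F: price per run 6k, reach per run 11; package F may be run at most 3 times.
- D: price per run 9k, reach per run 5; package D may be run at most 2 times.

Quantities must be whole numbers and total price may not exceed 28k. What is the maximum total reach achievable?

C has the best ratio (11/4); taking only C gives at most 2×11 = 22 (stopped by the supply cap of 2).
Mixing does better — 2×C and 3×F: price 26 ≤ 28, reach 2·11 + 3·11 = 55.

55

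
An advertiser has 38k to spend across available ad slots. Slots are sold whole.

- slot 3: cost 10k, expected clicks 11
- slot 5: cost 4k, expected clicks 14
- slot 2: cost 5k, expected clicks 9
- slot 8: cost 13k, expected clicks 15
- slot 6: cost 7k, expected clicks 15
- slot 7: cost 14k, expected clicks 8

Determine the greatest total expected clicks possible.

55

Allowing fractional choices, the relaxed optimum would be about 62.9, but ad slots are indivisible.
slot 3 + slot 5 + slot 8 + slot 6: cost 10 + 4 + 13 + 7 = 34 ≤ 38, expected clicks 11 + 14 + 15 + 15 = 55.
slot 5 + slot 2 + slot 8 + slot 6: cost 4 + 5 + 13 + 7 = 29 ≤ 38, expected clicks 14 + 9 + 15 + 15 = 53.
slot 5 + slot 8 + slot 6 + slot 7: cost 4 + 13 + 7 + 14 = 38 ≤ 38, expected clicks 14 + 15 + 15 + 8 = 52.
Best is slot 3, slot 5, slot 8, and slot 6 with total expected clicks 55.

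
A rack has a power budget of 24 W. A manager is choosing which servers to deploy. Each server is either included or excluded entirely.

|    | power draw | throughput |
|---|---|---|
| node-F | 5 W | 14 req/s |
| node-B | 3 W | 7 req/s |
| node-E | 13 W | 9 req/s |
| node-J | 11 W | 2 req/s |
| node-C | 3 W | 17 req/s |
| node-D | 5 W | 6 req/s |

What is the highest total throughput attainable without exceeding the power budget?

Allowing fractional choices, the relaxed optimum would be about 49.5, but servers are indivisible.
node-F + node-E + node-C: power draw 5 + 13 + 3 = 21 ≤ 24, throughput 14 + 9 + 17 = 40.
node-F + node-B + node-C + node-D: power draw 5 + 3 + 3 + 5 = 16 ≤ 24, throughput 14 + 7 + 17 + 6 = 44.
node-F + node-B + node-E + node-C: power draw 5 + 3 + 13 + 3 = 24 ≤ 24, throughput 14 + 7 + 9 + 17 = 47.
Best is node-F, node-B, node-E, and node-C with total throughput 47.

47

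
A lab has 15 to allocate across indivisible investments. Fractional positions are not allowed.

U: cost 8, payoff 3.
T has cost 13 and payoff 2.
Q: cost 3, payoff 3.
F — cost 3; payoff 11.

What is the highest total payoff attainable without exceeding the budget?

17

Allowing fractional choices, the relaxed optimum would be about 17.2, but investments are indivisible.
U + F: cost 8 + 3 = 11 ≤ 15, payoff 3 + 11 = 14.
U + Q + F: cost 8 + 3 + 3 = 14 ≤ 15, payoff 3 + 3 + 11 = 17.
Q + F: cost 3 + 3 = 6 ≤ 15, payoff 3 + 11 = 14.
Best is U, Q, and F with total payoff 17.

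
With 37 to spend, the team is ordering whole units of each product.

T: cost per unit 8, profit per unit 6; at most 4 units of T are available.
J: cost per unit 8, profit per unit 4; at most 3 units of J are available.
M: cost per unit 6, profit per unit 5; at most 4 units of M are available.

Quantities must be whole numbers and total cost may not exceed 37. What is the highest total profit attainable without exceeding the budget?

28

2×T and 3×M: cost 34 ≤ 37, profit 2·6 + 3·5 = 27.
3×T and 2×M: cost 36 ≤ 37, profit 3·6 + 2·5 = 28.
Best is 28.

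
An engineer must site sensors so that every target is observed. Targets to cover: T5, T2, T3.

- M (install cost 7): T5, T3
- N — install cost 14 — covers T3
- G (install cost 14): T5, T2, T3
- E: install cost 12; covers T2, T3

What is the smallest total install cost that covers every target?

The greedy cost-per-new-target heuristic would pick M and E for 19, but a cheaper cover exists.
G alone covers T5, T2, T3 — every target.
Total install cost: 14.
No cover costs less than 14.

14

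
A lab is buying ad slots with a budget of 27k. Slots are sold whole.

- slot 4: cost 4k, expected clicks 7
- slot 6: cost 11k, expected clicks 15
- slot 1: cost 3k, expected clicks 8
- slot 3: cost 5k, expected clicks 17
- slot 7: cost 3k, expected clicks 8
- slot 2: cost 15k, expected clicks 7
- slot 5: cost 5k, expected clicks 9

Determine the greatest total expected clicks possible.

57

Allowing fractional choices, the relaxed optimum would be about 58.5, but ad slots are indivisible.
slot 4 + slot 1 + slot 3 + slot 7 + slot 5: cost 4 + 3 + 5 + 3 + 5 = 20 ≤ 27, expected clicks 7 + 8 + 17 + 8 + 9 = 49.
slot 4 + slot 6 + slot 1 + slot 3 + slot 7: cost 4 + 11 + 3 + 5 + 3 = 26 ≤ 27, expected clicks 7 + 15 + 8 + 17 + 8 = 55.
slot 6 + slot 1 + slot 3 + slot 7 + slot 5: cost 11 + 3 + 5 + 3 + 5 = 27 ≤ 27, expected clicks 15 + 8 + 17 + 8 + 9 = 57.
Best is slot 6, slot 1, slot 3, slot 7, and slot 5 with total expected clicks 57.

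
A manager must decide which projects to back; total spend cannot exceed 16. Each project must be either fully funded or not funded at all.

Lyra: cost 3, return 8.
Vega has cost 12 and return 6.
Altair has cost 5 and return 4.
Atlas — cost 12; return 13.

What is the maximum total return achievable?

This is an integer program with binary decision variables.
Lyra + Vega: cost 3 + 12 = 15 ≤ 16, return 8 + 6 = 14.
Atlas: cost 12 ≤ 16, return 13.
Lyra + Atlas: cost 3 + 12 = 15 ≤ 16, return 8 + 13 = 21.
Best is Lyra and Atlas with total return 21.

21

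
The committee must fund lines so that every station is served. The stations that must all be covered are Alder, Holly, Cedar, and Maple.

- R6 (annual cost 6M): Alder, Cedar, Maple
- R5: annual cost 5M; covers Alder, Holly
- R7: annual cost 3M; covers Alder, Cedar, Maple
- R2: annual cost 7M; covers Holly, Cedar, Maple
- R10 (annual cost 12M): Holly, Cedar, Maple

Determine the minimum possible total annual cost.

8

Choose R5 and R7: together they cover Alder, Holly, Cedar, Maple — every station.
Total annual cost: 5 + 3 = 8.
No cover costs less than 8.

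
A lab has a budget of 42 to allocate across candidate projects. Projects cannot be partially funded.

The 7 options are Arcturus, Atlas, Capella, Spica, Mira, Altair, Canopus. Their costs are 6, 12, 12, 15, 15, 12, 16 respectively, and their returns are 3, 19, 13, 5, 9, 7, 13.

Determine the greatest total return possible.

This is an integer program with binary decision variables.
Allowing fractional choices, the relaxed optimum would be about 46.2, but projects are indivisible.
Atlas + Capella + Canopus: cost 12 + 12 + 16 = 40 ≤ 42, return 19 + 13 + 13 = 45.
Arcturus + Atlas + Capella + Altair: cost 6 + 12 + 12 + 12 = 42 ≤ 42, return 3 + 19 + 13 + 7 = 42.
Atlas + Capella + Mira: cost 12 + 12 + 15 = 39 ≤ 42, return 19 + 13 + 9 = 41.
Best is Atlas, Capella, and Canopus with total return 45.

45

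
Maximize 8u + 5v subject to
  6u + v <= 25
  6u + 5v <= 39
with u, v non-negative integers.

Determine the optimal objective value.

44

Relaxing integrality, the LP optimum is 46.17 at (u,v) = (3.58, 3.5), which is not an integer point.
(u,v)=(3,4): 6·3+1·4=22≤25, 6·3+5·4=38≤39, objective 44.
(u,v)=(2,5): 6·2+1·5=17≤25, 6·2+5·5=37≤39, objective 41.
No feasible integer point exceeds 44.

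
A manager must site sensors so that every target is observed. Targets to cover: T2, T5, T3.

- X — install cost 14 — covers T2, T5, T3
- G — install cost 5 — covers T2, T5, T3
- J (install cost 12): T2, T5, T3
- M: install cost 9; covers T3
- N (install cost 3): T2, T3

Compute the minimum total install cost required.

This is an integer covering problem.
G alone covers T2, T5, T3 — every target.
Total install cost: 5.

5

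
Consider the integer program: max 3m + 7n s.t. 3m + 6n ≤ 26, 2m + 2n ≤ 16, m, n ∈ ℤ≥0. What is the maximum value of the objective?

28

(m,n)=(0,4) is feasible, giving 28.
(m,n)=(1,3) is feasible, giving 24.
(m,n)=(0,3) is feasible, giving 21.
The best lattice point is (0,4), giving 28.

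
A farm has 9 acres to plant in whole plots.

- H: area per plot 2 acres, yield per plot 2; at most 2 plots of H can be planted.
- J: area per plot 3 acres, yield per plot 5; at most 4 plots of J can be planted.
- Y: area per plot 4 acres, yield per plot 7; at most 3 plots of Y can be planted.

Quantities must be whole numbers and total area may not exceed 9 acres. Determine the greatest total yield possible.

3×J: area 9 ≤ 9, yield 3·5 = 15.
2×Y: area 8 ≤ 9, yield 2·7 = 14.
Best is 15.

15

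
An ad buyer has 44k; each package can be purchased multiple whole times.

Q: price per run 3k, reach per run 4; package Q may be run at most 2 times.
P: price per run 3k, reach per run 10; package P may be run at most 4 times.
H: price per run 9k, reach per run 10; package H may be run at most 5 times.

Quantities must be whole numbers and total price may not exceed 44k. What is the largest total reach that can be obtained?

74

4×P and 3×H: price 39 ≤ 44, reach 4·10 + 3·10 = 70.
1×Q, 4×P, and 3×H: price 42 ≤ 44, reach 1·4 + 4·10 + 3·10 = 74.
Best is 74.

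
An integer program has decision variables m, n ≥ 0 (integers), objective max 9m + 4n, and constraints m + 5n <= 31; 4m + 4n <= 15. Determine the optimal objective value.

27

Relaxing integrality, the LP optimum is 33.75 at (m,n) = (3.75, 0), which is not an integer point.
(m,n)=(3,0): 1·3+5·0=3≤31, 4·3+4·0=12≤15, objective 27.
(m,n)=(2,1): 1·2+5·1=7≤31, 4·2+4·1=12≤15, objective 22.
(m,n)=(2,0): 1·2+5·0=2≤31, 4·2+4·0=8≤15, objective 18.
Maximum is 27 at (m,n)=(3,0).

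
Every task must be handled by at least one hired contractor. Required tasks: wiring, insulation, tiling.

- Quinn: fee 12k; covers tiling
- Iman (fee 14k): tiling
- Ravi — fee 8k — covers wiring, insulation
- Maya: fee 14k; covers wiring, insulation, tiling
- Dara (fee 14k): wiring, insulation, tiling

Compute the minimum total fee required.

14

The greedy cost-per-new-task heuristic would pick Ravi and Quinn for 20, but a cheaper cover exists.
Maya alone covers wiring, insulation, tiling — every task.
Total fee: 14.
No cover costs less than 14.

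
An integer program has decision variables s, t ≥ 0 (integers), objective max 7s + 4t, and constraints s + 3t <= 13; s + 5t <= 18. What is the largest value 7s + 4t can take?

91

(s,t)=(13,0): 1·13+3·0=13≤13, 1·13+5·0=13≤18, objective 91.
(s,t)=(12,0): 1·12+3·0=12≤13, 1·12+5·0=12≤18, objective 84.
No feasible integer point exceeds 91.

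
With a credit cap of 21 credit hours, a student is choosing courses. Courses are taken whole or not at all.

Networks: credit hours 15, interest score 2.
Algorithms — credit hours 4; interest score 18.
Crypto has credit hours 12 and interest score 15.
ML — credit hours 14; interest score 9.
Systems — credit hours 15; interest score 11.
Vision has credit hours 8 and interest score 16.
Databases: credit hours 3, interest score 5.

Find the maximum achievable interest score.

39

Treat it as a binary knapsack problem.
Algorithms + Crypto + Databases: credit hours 4 + 12 + 3 = 19 ≤ 21, interest score 18 + 15 + 5 = 38.
Algorithms + Vision + Databases: credit hours 4 + 8 + 3 = 15 ≤ 21, interest score 18 + 16 + 5 = 39.
Best is Algorithms, Vision, and Databases with total interest score 39.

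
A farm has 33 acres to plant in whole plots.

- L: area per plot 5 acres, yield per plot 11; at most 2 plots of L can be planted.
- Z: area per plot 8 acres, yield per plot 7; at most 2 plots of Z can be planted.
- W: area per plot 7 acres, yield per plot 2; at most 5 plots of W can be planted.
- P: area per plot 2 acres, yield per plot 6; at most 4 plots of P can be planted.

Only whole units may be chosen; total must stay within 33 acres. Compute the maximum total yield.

P has the best ratio (6/2); taking only P gives at most 4×6 = 24 (stopped by the supply cap of 4).
Mixing does better — 2×L, 1×Z, 1×W, and 4×P: area 33 ≤ 33, yield 2·11 + 1·7 + 1·2 + 4·6 = 55.

55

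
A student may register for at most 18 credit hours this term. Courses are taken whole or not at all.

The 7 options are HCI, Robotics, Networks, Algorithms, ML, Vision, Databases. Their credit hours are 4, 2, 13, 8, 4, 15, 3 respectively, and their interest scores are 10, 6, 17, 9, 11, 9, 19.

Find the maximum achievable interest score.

46

Treat it as a binary knapsack problem.
Allowing fractional choices, the relaxed optimum would be about 52.5, but courses are indivisible.
HCI + Robotics + Algorithms + Databases: credit hours 4 + 2 + 8 + 3 = 17 ≤ 18, interest score 10 + 6 + 9 + 19 = 44.
HCI + Robotics + ML + Databases: credit hours 4 + 2 + 4 + 3 = 13 ≤ 18, interest score 10 + 6 + 11 + 19 = 46.
Robotics + Algorithms + ML + Databases: credit hours 2 + 8 + 4 + 3 = 17 ≤ 18, interest score 6 + 9 + 11 + 19 = 45.
Best is HCI, Robotics, ML, and Databases with total interest score 46.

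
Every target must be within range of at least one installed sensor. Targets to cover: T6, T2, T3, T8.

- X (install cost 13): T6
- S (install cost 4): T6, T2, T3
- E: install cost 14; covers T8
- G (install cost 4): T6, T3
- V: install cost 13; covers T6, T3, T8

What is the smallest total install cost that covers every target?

This is a weighted set-cover instance.
Choose S and V: together they cover T6, T2, T3, T8 — every target.
Total install cost: 4 + 13 = 17.
No cover costs less than 17.

17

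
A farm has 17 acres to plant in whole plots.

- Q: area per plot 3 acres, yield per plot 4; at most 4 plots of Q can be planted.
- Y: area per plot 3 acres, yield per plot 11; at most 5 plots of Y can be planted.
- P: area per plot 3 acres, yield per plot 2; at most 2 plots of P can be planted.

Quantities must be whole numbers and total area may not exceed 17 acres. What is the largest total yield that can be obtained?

55

This is a bounded integer knapsack.
1×Q and 4×Y: area 15 ≤ 17, yield 1·4 + 4·11 = 48.
5×Y: area 15 ≤ 17, yield 5·11 = 55.
Best is 55.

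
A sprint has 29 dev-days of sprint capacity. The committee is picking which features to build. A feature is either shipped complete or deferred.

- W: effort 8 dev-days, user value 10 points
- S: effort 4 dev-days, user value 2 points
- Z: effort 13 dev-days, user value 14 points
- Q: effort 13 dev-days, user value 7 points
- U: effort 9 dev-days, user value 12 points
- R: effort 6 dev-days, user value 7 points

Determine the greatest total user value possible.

This is a 0-1 knapsack instance.
Allowing fractional choices, the relaxed optimum would be about 35.5, but features are indivisible.
Z + U + R: effort 13 + 9 + 6 = 28 ≤ 29, user value 14 + 12 + 7 = 33.
W + S + U + R: effort 8 + 4 + 9 + 6 = 27 ≤ 29, user value 10 + 2 + 12 + 7 = 31.
W + Z + R: effort 8 + 13 + 6 = 27 ≤ 29, user value 10 + 14 + 7 = 31.
Best is Z, U, and R with total user value 33.

33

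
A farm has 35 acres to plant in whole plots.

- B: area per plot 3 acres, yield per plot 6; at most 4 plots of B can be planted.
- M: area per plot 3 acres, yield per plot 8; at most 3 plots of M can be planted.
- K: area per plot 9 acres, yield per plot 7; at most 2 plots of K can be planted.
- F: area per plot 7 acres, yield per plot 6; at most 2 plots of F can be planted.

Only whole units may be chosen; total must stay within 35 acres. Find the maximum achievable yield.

60

M has the best ratio (8/3); taking only M gives at most 3×8 = 24 (stopped by the supply cap of 3).
Mixing does better — 4×B, 3×M, and 2×F: area 35 ≤ 35, yield 4·6 + 3·8 + 2·6 = 60.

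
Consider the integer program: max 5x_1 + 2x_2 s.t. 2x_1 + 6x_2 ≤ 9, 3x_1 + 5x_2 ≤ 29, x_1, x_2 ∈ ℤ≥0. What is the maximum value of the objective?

20

The continuous relaxation peaks at (4.5, 0) with value 22.50; rounding to a feasible lattice point costs some objective.
(x_1,x_2)=(4,0) is feasible, giving 20.
(x_1,x_2)=(3,0) is feasible, giving 15.
The best lattice point is (4,0), giving 20.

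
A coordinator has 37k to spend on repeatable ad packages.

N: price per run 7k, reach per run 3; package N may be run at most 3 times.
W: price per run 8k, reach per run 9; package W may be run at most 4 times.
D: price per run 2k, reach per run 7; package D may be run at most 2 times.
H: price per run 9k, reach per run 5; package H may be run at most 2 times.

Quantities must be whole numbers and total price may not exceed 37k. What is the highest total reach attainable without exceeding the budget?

This is a bounded integer knapsack.
D has the best ratio (7/2); taking only D gives at most 2×7 = 14 (stopped by the supply cap of 2).
Mixing does better — 4×W and 2×D: price 36 ≤ 37, reach 4·9 + 2·7 = 50.

50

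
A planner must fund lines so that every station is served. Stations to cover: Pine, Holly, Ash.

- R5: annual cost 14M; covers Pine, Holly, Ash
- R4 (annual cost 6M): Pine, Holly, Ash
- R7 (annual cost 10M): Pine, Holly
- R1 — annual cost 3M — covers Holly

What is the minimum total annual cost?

R4 alone covers Pine, Holly, Ash — every station.
Total annual cost: 6.

6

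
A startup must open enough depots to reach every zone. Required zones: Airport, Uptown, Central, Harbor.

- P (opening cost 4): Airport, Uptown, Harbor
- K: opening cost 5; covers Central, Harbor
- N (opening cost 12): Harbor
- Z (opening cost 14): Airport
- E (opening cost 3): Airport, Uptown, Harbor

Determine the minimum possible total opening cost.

8

Choose K and E: together they cover Airport, Uptown, Central, Harbor — every zone.
Total opening cost: 5 + 3 = 8.
No cover costs less than 8.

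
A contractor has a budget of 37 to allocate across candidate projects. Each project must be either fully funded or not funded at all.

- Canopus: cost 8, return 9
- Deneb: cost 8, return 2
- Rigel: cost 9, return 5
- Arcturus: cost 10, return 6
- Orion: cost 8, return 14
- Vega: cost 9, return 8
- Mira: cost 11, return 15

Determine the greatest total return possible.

46

Take Canopus, Orion, Vega, and Mira: cost 8 + 8 + 9 + 11 = 36 ≤ 37, return 9 + 14 + 8 + 15 = 46.
No other feasible combination does better.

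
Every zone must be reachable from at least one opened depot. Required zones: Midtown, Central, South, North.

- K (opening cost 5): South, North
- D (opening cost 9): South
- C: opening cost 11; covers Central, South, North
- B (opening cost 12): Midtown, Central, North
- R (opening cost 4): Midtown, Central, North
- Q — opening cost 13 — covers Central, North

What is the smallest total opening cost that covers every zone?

9

Choose K and R: together they cover Midtown, Central, South, North — every zone.
Total opening cost: 5 + 4 = 9.
No cover costs less than 9.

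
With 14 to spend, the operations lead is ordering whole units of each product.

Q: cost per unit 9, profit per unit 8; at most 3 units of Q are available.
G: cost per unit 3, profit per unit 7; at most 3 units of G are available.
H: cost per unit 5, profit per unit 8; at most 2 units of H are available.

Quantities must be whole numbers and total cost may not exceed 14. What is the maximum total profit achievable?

29

This is a bounded integer knapsack.
G has the best ratio (7/3); taking only G gives at most 3×7 = 21 (stopped by the supply cap of 3).
Mixing does better — 3×G and 1×H: cost 14 ≤ 14, profit 3·7 + 1·8 = 29.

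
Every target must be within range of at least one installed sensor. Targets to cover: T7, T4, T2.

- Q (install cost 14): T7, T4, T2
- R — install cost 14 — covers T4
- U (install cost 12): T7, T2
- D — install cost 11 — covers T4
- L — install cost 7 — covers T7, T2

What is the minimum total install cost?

This is a weighted set-cover instance.
The greedy cost-per-new-target heuristic would pick L and D for 18, but a cheaper cover exists.
Q alone covers T7, T4, T2 — every target.
Total install cost: 14.
No cover costs less than 14.

14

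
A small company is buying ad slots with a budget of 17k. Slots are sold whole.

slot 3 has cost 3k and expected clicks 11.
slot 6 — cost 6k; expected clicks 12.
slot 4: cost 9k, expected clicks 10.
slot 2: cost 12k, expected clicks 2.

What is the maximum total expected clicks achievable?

This is a 0-1 knapsack instance.
Allowing fractional choices, the relaxed optimum would be about 31.9, but ad slots are indivisible.
slot 3 + slot 6: cost 3 + 6 = 9 ≤ 17, expected clicks 11 + 12 = 23.
slot 6 + slot 4: cost 6 + 9 = 15 ≤ 17, expected clicks 12 + 10 = 22.
Best is slot 3 and slot 6 with total expected clicks 23.

23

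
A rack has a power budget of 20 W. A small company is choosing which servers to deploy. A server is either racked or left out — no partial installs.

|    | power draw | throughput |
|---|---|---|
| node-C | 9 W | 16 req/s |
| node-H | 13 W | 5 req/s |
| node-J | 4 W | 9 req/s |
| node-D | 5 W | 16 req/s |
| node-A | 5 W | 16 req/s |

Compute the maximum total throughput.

48

Take node-C, node-D, and node-A: power draw 9 + 5 + 5 = 19 ≤ 20, throughput 16 + 16 + 16 = 48.
No other feasible combination does better.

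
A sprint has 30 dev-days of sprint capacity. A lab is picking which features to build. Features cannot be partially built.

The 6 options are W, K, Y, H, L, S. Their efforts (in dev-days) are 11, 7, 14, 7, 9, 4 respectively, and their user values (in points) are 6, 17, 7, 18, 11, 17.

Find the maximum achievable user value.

This is a 0-1 knapsack instance.
Allowing fractional choices, the relaxed optimum would be about 64.6, but features are indivisible.
K + H + S: effort 7 + 7 + 4 = 18 ≤ 30, user value 17 + 18 + 17 = 52.
W + K + H + S: effort 11 + 7 + 7 + 4 = 29 ≤ 30, user value 6 + 17 + 18 + 17 = 58.
K + H + L + S: effort 7 + 7 + 9 + 4 = 27 ≤ 30, user value 17 + 18 + 11 + 17 = 63.
Best is K, H, L, and S with total user value 63.

63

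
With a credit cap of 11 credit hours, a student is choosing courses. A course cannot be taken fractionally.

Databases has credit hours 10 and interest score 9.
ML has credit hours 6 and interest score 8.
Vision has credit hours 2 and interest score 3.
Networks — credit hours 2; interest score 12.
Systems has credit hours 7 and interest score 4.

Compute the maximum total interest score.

23

This is a 0-1 knapsack instance.
Take ML, Vision, and Networks: credit hours 6 + 2 + 2 = 10 ≤ 11, interest score 8 + 3 + 12 = 23.
No other feasible combination does better.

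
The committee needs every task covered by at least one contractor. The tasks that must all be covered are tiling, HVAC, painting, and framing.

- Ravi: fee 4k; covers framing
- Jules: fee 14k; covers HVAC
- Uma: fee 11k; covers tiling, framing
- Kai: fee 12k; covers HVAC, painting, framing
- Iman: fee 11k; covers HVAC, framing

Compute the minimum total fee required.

This is a weighted set-cover instance.
The greedy cost-per-new-task heuristic would pick Ravi, Kai, and Uma for 27, but a cheaper cover exists.
Choose Uma and Kai: together they cover tiling, HVAC, painting, framing — every task.
Total fee: 11 + 12 = 23.
No cover costs less than 23.

23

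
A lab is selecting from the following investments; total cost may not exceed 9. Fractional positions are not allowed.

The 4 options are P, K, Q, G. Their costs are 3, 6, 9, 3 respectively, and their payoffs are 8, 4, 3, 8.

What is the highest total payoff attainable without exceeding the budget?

16

K + G: cost 6 + 3 = 9 ≤ 9, payoff 4 + 8 = 12.
P + G: cost 3 + 3 = 6 ≤ 9, payoff 8 + 8 = 16.
P + K: cost 3 + 6 = 9 ≤ 9, payoff 8 + 4 = 12.
Best is P and G with total payoff 16.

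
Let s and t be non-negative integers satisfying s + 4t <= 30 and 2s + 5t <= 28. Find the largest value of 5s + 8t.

(s,t)=(14,0): 1·14+4·0=14≤30, 2·14+5·0=28≤28, objective 70.
(s,t)=(13,0): 1·13+4·0=13≤30, 2·13+5·0=26≤28, objective 65.
The best lattice point is (14,0), giving 70.

70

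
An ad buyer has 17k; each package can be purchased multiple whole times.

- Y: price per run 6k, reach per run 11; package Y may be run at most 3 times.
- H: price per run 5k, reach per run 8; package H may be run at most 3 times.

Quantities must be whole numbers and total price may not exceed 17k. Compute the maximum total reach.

Take 2×Y and 1×H: price 17 ≤ 17, reach 2·11 + 1·8 = 30.
No other integer combination yields more.

30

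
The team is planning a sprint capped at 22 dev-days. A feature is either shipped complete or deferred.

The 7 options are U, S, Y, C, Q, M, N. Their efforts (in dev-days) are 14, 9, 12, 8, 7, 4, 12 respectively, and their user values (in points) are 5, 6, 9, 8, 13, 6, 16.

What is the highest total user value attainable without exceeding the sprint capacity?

Allowing fractional choices, the relaxed optimum would be about 33.7, but features are indivisible.
Q + N: effort 7 + 12 = 19 ≤ 22, user value 13 + 16 = 29.
C + Q + M: effort 8 + 7 + 4 = 19 ≤ 22, user value 8 + 13 + 6 = 27.
S + Q + M: effort 9 + 7 + 4 = 20 ≤ 22, user value 6 + 13 + 6 = 25.
Best is Q and N with total user value 29.

29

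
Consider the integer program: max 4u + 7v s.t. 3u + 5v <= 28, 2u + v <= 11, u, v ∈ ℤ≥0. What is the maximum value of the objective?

(u,v)=(1,5): 3·1+5·5=28≤28, 2·1+1·5=7≤11, objective 39.
(u,v)=(2,4): 3·2+5·4=26≤28, 2·2+1·4=8≤11, objective 36.
(u,v)=(0,5): 3·0+5·5=25≤28, 2·0+1·5=5≤11, objective 35.
(u,v)=(1,4): 3·1+5·4=23≤28, 2·1+1·4=6≤11, objective 32.
No feasible integer point exceeds 39.

39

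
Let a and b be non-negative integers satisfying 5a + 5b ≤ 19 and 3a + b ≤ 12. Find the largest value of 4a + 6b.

Relaxing integrality, the LP optimum is 22.80 at (a,b) = (0, 3.8), which is not an integer point.
(a,b)=(0,3): 5·0+5·3=15≤19, 3·0+1·3=3≤12, objective 18.
(a,b)=(1,2): 5·1+5·2=15≤19, 3·1+1·2=5≤12, objective 16.
(a,b)=(0,2): 5·0+5·2=10≤19, 3·0+1·2=2≤12, objective 12.
No feasible integer point exceeds 18.

18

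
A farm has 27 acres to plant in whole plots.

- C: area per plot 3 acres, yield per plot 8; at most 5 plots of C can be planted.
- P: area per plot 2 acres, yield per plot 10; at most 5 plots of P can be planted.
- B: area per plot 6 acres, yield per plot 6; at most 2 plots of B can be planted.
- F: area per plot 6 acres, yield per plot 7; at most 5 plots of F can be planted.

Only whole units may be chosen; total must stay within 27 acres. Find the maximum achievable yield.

P has the best ratio (10/2); taking only P gives at most 5×10 = 50 (stopped by the supply cap of 5).
Mixing does better — 5×C and 5×P: area 25 ≤ 27, yield 5·8 + 5·10 = 90.

90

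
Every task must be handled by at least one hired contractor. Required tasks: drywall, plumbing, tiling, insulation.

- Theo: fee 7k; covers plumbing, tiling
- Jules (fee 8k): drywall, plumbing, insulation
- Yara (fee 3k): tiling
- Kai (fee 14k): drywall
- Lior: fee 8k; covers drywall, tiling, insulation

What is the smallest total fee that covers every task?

This is a weighted set-cover instance.
Choose Jules and Yara: together they cover drywall, plumbing, tiling, insulation — every task.
Total fee: 8 + 3 = 11.
No cover costs less than 11.

11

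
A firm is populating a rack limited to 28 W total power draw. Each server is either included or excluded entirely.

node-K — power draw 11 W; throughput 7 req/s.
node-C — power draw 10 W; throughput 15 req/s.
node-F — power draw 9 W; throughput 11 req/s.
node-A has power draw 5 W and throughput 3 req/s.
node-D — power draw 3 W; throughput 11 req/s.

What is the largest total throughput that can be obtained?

40

node-K + node-C + node-D: power draw 11 + 10 + 3 = 24 ≤ 28, throughput 7 + 15 + 11 = 33.
node-C + node-F + node-D: power draw 10 + 9 + 3 = 22 ≤ 28, throughput 15 + 11 + 11 = 37.
node-C + node-F + node-A + node-D: power draw 10 + 9 + 5 + 3 = 27 ≤ 28, throughput 15 + 11 + 3 + 11 = 40.
Best is node-C, node-F, node-A, and node-D with total throughput 40.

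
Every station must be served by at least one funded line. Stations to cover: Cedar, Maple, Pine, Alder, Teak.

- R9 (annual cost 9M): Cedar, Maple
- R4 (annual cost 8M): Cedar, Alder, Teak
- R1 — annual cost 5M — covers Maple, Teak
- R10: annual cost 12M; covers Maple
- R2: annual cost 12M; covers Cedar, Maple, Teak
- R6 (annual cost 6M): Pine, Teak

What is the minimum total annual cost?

This is an integer covering problem.
Choose R4, R1, and R6: together they cover Cedar, Maple, Pine, Alder, Teak — every station.
Total annual cost: 8 + 5 + 6 = 19.
No cover costs less than 19.

19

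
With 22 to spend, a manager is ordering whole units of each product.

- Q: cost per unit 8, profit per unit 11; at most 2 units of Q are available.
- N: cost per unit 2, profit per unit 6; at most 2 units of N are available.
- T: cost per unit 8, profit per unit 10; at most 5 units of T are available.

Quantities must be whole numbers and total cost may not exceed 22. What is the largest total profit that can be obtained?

N has the best ratio (6/2); taking only N gives at most 2×6 = 12 (stopped by the supply cap of 2).
Mixing does better — 2×Q and 2×N: cost 20 ≤ 22, profit 2·11 + 2·6 = 34.

34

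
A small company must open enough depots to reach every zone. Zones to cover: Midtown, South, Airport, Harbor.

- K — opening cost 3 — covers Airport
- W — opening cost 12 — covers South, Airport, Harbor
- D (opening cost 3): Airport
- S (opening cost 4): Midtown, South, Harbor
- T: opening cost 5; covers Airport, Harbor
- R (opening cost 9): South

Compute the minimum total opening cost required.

7

This is a weighted set-cover instance.
Choose K and S: together they cover Midtown, South, Airport, Harbor — every zone.
Total opening cost: 3 + 4 = 7.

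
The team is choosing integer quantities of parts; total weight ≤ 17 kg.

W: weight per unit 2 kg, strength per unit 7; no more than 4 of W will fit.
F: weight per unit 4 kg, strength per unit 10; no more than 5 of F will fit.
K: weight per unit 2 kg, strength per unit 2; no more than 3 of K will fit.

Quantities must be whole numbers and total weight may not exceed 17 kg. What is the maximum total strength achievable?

2×W and 3×F: weight 16 ≤ 17, strength 2·7 + 3·10 = 44.
4×W and 2×F: weight 16 ≤ 17, strength 4·7 + 2·10 = 48.
Best is 48.

48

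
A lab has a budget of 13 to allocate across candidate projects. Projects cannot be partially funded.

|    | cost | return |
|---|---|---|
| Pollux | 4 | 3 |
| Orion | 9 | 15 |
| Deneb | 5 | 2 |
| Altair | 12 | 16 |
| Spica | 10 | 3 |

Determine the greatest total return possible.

18

Take Pollux and Orion: cost 4 + 9 = 13 ≤ 13, return 3 + 15 = 18.
No other feasible combination does better.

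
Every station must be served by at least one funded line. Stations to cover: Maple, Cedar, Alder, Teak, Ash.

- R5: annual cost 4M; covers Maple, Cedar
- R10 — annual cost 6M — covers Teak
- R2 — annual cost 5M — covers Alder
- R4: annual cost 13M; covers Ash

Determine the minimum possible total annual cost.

Choose R5, R10, R2, and R4: together they cover Maple, Cedar, Alder, Teak, Ash — every station.
Total annual cost: 4 + 6 + 5 + 13 = 28.
No cover costs less than 28.

28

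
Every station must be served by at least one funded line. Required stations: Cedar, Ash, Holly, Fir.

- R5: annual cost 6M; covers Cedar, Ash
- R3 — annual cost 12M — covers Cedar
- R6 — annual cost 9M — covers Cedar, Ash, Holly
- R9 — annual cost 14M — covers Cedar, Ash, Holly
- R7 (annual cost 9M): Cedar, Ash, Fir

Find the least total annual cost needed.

18

Choose R6 and R7: together they cover Cedar, Ash, Holly, Fir — every station.
Total annual cost: 9 + 9 = 18.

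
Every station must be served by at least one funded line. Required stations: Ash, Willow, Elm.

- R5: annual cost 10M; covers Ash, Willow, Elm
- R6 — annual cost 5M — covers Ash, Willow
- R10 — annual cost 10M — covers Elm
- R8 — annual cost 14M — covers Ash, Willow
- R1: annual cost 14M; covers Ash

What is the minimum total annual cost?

10

The greedy cost-per-new-station heuristic would pick R6 and R5 for 15, but a cheaper cover exists.
R5 alone covers Ash, Willow, Elm — every station.
Total annual cost: 10.
No cover costs less than 10.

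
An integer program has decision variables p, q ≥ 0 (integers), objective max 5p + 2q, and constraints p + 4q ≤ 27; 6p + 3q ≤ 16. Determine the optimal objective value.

Relaxing integrality, the LP optimum is 13.33 at (p,q) = (2.67, 0), which is not an integer point.
(p,q)=(2,1): 1·2+4·1=6≤27, 6·2+3·1=15≤16, objective 12.
(p,q)=(2,0): 1·2+4·0=2≤27, 6·2+3·0=12≤16, objective 10.
(p,q)=(1,2): 1·1+4·2=9≤27, 6·1+3·2=12≤16, objective 9.
(p,q)=(1,1): 1·1+4·1=5≤27, 6·1+3·1=9≤16, objective 7.
No feasible integer point exceeds 12.

12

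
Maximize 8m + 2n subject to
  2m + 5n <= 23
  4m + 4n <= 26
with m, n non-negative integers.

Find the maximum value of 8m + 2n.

The continuous relaxation peaks at (6.5, 0) with value 52.00; rounding to a feasible lattice point costs some objective.
(m,n)=(6,0): 2·6+5·0=12≤23, 4·6+4·0=24≤26, objective 48.
(m,n)=(5,1): 2·5+5·1=15≤23, 4·5+4·1=24≤26, objective 42.
(m,n)=(5,0): 2·5+5·0=10≤23, 4·5+4·0=20≤26, objective 40.
The best lattice point is (6,0), giving 48.

48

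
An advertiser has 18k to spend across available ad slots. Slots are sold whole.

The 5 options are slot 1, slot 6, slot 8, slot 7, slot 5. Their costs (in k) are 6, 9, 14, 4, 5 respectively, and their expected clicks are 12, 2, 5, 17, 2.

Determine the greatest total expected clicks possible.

This is an integer program with binary decision variables.
slot 8 + slot 7: cost 14 + 4 = 18 ≤ 18, expected clicks 5 + 17 = 22.
slot 1 + slot 7: cost 6 + 4 = 10 ≤ 18, expected clicks 12 + 17 = 29.
slot 1 + slot 7 + slot 5: cost 6 + 4 + 5 = 15 ≤ 18, expected clicks 12 + 17 + 2 = 31.
Best is slot 1, slot 7, and slot 5 with total expected clicks 31.

31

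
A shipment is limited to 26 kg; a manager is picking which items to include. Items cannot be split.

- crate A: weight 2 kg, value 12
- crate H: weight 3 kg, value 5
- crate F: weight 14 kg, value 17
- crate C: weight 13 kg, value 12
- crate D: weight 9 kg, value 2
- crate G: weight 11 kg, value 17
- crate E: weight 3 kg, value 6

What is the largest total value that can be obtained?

Allowing fractional choices, the relaxed optimum would be about 48.5, but items are indivisible.
crate A + crate C + crate G: weight 2 + 13 + 11 = 26 ≤ 26, value 12 + 12 + 17 = 41.
crate A + crate H + crate F + crate E: weight 2 + 3 + 14 + 3 = 22 ≤ 26, value 12 + 5 + 17 + 6 = 40.
crate A + crate H + crate G + crate E: weight 2 + 3 + 11 + 3 = 19 ≤ 26, value 12 + 5 + 17 + 6 = 40.
Best is crate A, crate C, and crate G with total value 41.

41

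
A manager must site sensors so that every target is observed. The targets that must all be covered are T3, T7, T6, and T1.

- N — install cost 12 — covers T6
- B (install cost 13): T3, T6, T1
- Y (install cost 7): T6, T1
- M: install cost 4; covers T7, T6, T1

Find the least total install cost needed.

Choose B and M: together they cover T3, T7, T6, T1 — every target.
Total install cost: 13 + 4 = 17.

17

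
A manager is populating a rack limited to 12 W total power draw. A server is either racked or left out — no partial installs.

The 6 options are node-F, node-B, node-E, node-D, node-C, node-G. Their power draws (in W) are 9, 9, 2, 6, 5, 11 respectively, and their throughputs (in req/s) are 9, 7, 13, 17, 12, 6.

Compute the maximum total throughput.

This is an integer program with binary decision variables.
Allowing fractional choices, the relaxed optimum would be about 39.6, but servers are indivisible.
node-D + node-C: power draw 6 + 5 = 11 ≤ 12, throughput 17 + 12 = 29.
node-E + node-D: power draw 2 + 6 = 8 ≤ 12, throughput 13 + 17 = 30.
Best is node-E and node-D with total throughput 30.

30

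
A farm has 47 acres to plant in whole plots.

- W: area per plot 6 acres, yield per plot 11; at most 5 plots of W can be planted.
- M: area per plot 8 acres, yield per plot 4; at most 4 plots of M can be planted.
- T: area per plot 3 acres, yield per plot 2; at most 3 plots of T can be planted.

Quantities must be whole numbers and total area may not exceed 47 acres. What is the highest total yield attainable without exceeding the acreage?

5×W, 1×M, and 3×T: area 47 ≤ 47, yield 5·11 + 1·4 + 3·2 = 65.
5×W, 1×M, and 2×T: area 44 ≤ 47, yield 5·11 + 1·4 + 2·2 = 63.
Best is 65.

65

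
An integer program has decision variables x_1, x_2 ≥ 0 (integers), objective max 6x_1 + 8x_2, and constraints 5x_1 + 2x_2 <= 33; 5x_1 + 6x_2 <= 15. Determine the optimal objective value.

18

The continuous relaxation peaks at (0, 2.5) with value 20.00; rounding to a feasible lattice point costs some objective.
(x_1,x_2)=(3,0): 5·3+2·0=15≤33, 5·3+6·0=15≤15, objective 18.
(x_1,x_2)=(0,2): 5·0+2·2=4≤33, 5·0+6·2=12≤15, objective 16.
(x_1,x_2)=(1,1): 5·1+2·1=7≤33, 5·1+6·1=11≤15, objective 14.
(x_1,x_2)=(2,0): 5·2+2·0=10≤33, 5·2+6·0=10≤15, objective 12.
No feasible integer point exceeds 18.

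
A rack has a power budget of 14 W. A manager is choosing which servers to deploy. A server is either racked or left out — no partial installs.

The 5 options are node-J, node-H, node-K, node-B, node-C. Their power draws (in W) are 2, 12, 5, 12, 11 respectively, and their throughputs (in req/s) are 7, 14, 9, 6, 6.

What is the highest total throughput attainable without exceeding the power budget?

21

This is an integer program with binary decision variables.
node-H: power draw 12 ≤ 14, throughput 14.
node-J + node-H: power draw 2 + 12 = 14 ≤ 14, throughput 7 + 14 = 21.
node-J + node-K: power draw 2 + 5 = 7 ≤ 14, throughput 7 + 9 = 16.
Best is node-J and node-H with total throughput 21.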